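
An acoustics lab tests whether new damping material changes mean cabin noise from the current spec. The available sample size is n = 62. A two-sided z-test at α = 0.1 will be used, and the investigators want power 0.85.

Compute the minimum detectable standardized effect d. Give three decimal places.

d ≈ 0.341

Need Φ(δ − 1.645) = 0.85, so δ = 1.645 + 1.036 = 2.681.
(Lower-tail contribution to power is negligible for δ > 0.)
δ = d·√n ⇒ d = δ/√n = 2.681/√62 = 0.3405.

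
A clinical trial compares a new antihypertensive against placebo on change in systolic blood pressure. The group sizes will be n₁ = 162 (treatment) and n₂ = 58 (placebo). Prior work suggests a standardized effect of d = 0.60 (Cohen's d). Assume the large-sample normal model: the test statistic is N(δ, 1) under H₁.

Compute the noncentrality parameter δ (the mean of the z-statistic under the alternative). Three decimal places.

δ ≈ 3.921

The noncentrality parameter scales effect size by the design's sample-size factor: δ = d / √(1/n₁ + 1/n₂) = 0.60 / √(1/162 + 1/58) = 3.9211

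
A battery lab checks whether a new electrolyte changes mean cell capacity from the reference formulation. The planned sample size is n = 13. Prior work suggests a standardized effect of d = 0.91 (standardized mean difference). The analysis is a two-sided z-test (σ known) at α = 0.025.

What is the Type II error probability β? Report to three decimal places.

β ≈ 0.149

Noncentrality parameter: λ = d·√n = 0.91 × √13 = 3.2811
Critical value for a two-sided test at α = 0.025: z_{α/2} = 2.241.
Power = Φ(λ − 2.241) + Φ(−λ − 2.241) = Φ(1.040) + Φ(-5.522) = 0.8507 + 0.0000 = 0.8507.
Type II error: β = 1 − power = 1 − 0.8507 = 0.1493.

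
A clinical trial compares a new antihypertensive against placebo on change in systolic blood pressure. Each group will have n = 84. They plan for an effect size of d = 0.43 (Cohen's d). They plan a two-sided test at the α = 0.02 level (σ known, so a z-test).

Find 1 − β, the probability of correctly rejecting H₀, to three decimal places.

Noncentrality parameter: δ = d·√(n/2) = 0.43 × √(84/2) = 2.7867
Critical value for a two-sided test at α = 0.02: z_{α/2} = 2.326.
Power = Φ(δ − 2.326) + Φ(−δ − 2.326) = Φ(0.460) + Φ(-5.113) = 0.6774 + 0.0000 = 0.6774.

Power ≈ 0.677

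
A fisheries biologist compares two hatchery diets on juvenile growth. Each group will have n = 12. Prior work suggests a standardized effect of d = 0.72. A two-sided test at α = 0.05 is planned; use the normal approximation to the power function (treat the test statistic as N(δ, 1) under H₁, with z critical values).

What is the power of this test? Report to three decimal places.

Noncentrality parameter: δ = d·√(n/2) = 0.72 × √(12/2) = 1.7636
Critical value for a two-sided test at α = 0.05: z_{α/2} = 1.960.
Power = Φ(δ − 1.960) + Φ(−δ − 1.960) = Φ(-0.196) + Φ(-3.724) = 0.4222 + 0.0001 = 0.4223.

Power ≈ 0.422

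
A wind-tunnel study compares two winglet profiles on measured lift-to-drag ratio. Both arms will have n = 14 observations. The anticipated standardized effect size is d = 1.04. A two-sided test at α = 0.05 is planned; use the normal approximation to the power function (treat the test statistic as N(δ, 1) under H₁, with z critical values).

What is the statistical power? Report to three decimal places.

Power ≈ 0.786

Noncentrality parameter: δ = d·√(n/2) = 1.04 × √(14/2) = 2.7516
Critical value for a two-sided test at α = 0.05: z_{α/2} = 1.960.
Power = Φ(δ − 1.960) + Φ(−δ − 1.960) = Φ(0.792) + Φ(-4.712) = 0.7857 + 0.0000 = 0.7857.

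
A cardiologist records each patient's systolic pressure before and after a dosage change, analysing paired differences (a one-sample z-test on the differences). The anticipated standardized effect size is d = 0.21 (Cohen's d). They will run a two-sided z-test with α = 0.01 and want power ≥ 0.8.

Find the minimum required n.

n = 265

For power 0.8 need Φ(δ − z_{0.005}) = 0.8, so δ = z_{0.005} + z_{0.20} = 2.576 + 0.842 = 3.417.
(For δ > 0 the lower-tail rejection region contributes negligibly to power, so the one-term inversion is standard.)
δ = d·√n ⇒ n = (δ/d)² = (3.417 / 0.21)² = 264.83.
Round up to the next whole unit.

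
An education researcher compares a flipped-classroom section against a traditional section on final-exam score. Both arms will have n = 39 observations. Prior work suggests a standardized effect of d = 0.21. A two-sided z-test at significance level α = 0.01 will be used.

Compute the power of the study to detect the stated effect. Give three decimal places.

Noncentrality parameter: δ = d·√(n/2) = 0.21 × √(39/2) = 0.9273
Critical value for a two-sided test at α = 0.01: z_{α/2} = 2.576.
Power = Φ(δ − 2.576) + Φ(−δ − 2.576) = Φ(-1.648) + Φ(-3.503) = 0.0496 + 0.0002 = 0.0499.

Power ≈ 0.050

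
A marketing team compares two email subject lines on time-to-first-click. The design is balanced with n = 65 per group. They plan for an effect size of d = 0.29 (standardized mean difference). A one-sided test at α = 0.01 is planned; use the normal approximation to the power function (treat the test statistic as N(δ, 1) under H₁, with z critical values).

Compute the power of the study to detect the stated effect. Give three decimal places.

Power ≈ 0.250

Noncentrality parameter: δ = d·√(n/2) = 0.29 × √(65/2) = 1.6533
One-sided α = 0.01 → critical value z_{0.01} = 2.326.
Power = P(Z > 2.326 − δ) = Φ(-0.673) = 0.2504.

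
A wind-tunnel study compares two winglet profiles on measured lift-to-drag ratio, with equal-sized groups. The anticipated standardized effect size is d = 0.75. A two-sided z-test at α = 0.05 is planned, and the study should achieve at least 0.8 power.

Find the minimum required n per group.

n = 28 per group

Set Φ(δ − 1.960) = 0.8; then δ − 1.960 = Φ⁻¹(0.8) = 0.842, giving δ = 2.802.
(Ignoring the negligible lower-tail rejection probability gives the usual closed-form inversion.)
δ = d·√(n/2) ⇒ n = 2(δ/d)² = 2 × (2.802 / 0.75)² = 27.91.
Rounding up, n = 28 per group.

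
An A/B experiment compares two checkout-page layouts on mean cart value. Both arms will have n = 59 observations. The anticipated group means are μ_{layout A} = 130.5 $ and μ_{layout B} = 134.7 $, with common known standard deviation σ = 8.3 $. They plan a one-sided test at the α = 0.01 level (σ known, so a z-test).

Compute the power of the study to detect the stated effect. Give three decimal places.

Power ≈ 0.664

Standardized effect: d = |μ_{layout A} − μ_{layout B}| / σ = |130.5 − 134.7| / 8.3 = 0.5060
Noncentrality parameter: δ = d·√(n/2) = 0.5060 × √(59/2) = 2.7484
One-sided α = 0.01 → critical value z_{0.01} = 2.326.
Power = P(Z > 2.326 − δ) = Φ(0.422) = 0.6635.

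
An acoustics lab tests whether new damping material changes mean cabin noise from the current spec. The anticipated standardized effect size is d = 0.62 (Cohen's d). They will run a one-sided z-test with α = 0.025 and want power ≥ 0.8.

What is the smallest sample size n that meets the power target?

n = 21

Set Φ(δ − 1.960) = 0.8; then δ − 1.960 = Φ⁻¹(0.8) = 0.842, giving δ = 2.802.
δ = d·√n ⇒ n = (δ/d)² = (2.802 / 0.62)² = 20.42.
Rounding up, n = 21.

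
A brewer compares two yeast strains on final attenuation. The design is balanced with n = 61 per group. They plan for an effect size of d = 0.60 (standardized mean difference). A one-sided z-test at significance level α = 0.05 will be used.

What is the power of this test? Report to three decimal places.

Power ≈ 0.952

Noncentrality parameter: δ = d·√(n/2) = 0.60 × √(61/2) = 3.3136
One-sided α = 0.05 → critical value z_{0.05} = 1.645.
Power = P(Z > 1.645 − δ) = Φ(1.669) = 0.9524.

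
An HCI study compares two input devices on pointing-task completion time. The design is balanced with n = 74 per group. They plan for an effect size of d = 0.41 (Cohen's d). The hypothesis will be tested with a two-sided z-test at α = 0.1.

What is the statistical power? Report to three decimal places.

Power ≈ 0.802

Noncentrality parameter: δ = d·√(n/2) = 0.41 × √(74/2) = 2.4939
Two-sided α = 0.1 → critical value z_{0.05} = 1.645.
Power = Φ(δ − 1.645) + Φ(−δ − 1.645) = Φ(0.849) + Φ(-4.139) = 0.8021 + 0.0000 = 0.8021.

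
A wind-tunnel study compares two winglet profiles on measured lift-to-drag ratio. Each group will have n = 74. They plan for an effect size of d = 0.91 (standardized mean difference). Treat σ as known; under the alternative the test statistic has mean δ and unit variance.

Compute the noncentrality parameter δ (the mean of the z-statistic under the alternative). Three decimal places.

δ ≈ 5.535

δ = d·√(n/2) = 0.91 × √(74/2) = 5.5353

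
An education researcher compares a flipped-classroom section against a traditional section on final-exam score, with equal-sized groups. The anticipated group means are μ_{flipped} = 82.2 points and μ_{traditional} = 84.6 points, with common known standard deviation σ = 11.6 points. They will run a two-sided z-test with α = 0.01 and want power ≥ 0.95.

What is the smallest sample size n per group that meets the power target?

Standardized effect: d = |μ_{flipped} − μ_{traditional}| / σ = |82.2 − 84.6| / 11.6 = 0.2069
For power 0.95 need Φ(δ − z_{0.005}) = 0.95, so δ = z_{0.005} + z_{0.05} = 2.576 + 1.645 = 4.221.
(For δ > 0 the lower-tail rejection region contributes negligibly to power, so the one-term inversion is standard.)
δ = d·√(n/2) ⇒ n = 2(δ/d)² = 2 × (4.221 / 0.2069)² = 832.32.
Round up to the next whole unit.

n = 833 per group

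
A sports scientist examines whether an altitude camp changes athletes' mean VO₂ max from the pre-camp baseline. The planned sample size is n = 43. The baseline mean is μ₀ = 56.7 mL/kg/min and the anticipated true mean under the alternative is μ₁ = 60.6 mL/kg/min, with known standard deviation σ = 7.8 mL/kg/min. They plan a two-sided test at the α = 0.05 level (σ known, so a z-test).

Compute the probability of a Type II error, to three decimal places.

β ≈ 0.094

Standardized effect: d = |μ₁ − μ₀| / σ = |60.6 − 56.7| / 7.8 = 0.5000
Noncentrality parameter: δ = d·√n = 0.5000 × √43 = 3.2787
Two-sided α = 0.05 → critical value z_{0.025} = 1.960.
Power = Φ(δ − 1.960) + Φ(−δ − 1.960) = Φ(1.319) + Φ(-5.239) = 0.9064 + 0.0000 = 0.9064.
Type II error: β = 1 − power = 1 − 0.9064 = 0.0936.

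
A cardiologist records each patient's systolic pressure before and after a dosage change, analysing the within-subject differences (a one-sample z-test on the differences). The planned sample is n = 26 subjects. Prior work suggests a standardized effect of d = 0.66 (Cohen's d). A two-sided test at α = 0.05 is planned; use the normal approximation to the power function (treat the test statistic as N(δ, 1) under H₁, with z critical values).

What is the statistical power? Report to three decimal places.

Noncentrality parameter: δ = d·√n = 0.66 × √26 = 3.3654
Critical value for a two-sided test at α = 0.05: z_{α/2} = 1.960.
Power = Φ(δ − 1.960) + Φ(−δ − 1.960) = Φ(1.405) + Φ(-5.325) = 0.9200 + 0.0000 = 0.9200.

Power ≈ 0.920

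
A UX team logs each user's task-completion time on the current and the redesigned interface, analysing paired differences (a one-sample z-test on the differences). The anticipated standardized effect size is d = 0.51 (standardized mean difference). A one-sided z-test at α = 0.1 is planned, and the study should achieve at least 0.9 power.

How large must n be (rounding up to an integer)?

For power 0.9 need Φ(δ − z_{0.1}) = 0.9, so δ = z_{0.1} + z_{0.10} = 1.282 + 1.282 = 2.563.
δ = d·√n ⇒ n = (δ/d)² = (2.563 / 0.51)² = 25.26.
Rounding up, n = 26.

n = 26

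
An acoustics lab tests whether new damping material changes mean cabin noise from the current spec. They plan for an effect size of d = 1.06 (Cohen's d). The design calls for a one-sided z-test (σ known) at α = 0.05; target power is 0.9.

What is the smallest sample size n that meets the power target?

n = 8

Set Φ(δ − 1.645) = 0.9; then δ − 1.645 = Φ⁻¹(0.9) = 1.282, giving δ = 2.926.
δ = d·√n ⇒ n = (δ/d)² = (2.926 / 1.06)² = 7.62.
Round up to the next whole unit.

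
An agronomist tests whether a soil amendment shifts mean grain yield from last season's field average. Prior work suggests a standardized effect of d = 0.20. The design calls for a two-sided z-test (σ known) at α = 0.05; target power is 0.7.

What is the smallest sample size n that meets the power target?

n = 155

Set Φ(δ − 1.960) = 0.7; then δ − 1.960 = Φ⁻¹(0.7) = 0.524, giving δ = 2.484.
(For δ > 0 the lower-tail rejection region contributes negligibly to power, so the one-term inversion is standard.)
δ = d·√n ⇒ n = (δ/d)² = (2.484 / 0.20)² = 154.30.
Rounding up, n = 155.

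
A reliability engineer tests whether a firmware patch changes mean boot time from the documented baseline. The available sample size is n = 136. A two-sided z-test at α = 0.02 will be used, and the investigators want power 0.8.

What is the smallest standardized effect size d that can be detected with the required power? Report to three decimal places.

d ≈ 0.272

Required noncentrality: δ = z_{0.01} + z_{0.20} = 2.326 + 0.842 = 3.168.
(The second rejection-region term Φ(−δ − z_{α/2}) is negligible and dropped.)
δ = d·√n ⇒ d = δ/√n = 3.168/√136 = 0.2717.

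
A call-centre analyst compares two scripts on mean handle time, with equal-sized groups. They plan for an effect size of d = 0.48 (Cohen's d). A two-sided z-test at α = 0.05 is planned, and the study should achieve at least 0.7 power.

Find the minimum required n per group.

Set Φ(δ − 1.960) = 0.7; then δ − 1.960 = Φ⁻¹(0.7) = 0.524, giving δ = 2.484.
(For δ > 0 the lower-tail rejection region contributes negligibly to power, so the one-term inversion is standard.)
δ = d·√(n/2) ⇒ n = 2(δ/d)² = 2 × (2.484 / 0.48)² = 53.58.
Round up to the next whole unit.

n = 54 per group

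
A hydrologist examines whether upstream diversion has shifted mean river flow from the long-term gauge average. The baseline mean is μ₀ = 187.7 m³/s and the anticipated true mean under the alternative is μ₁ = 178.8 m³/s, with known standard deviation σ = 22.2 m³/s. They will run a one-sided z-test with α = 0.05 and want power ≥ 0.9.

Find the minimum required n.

Standardized effect: d = |μ₁ − μ₀| / σ = |178.8 − 187.7| / 22.2 = 0.4009
Set Φ(δ − 1.645) = 0.9; then δ − 1.645 = Φ⁻¹(0.9) = 1.282, giving δ = 2.926.
δ = d·√n ⇒ n = (δ/d)² = (2.926 / 0.4009)² = 53.28.
Round up to the next whole unit.

n = 54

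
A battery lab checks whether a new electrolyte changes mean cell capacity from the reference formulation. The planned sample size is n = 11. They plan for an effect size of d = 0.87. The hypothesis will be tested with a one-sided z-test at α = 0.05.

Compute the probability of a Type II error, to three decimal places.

β ≈ 0.107

Noncentrality parameter: δ = d·√n = 0.87 × √11 = 2.8855
One-sided α = 0.05 → critical value z_{0.05} = 1.645.
Power = Φ(δ − 1.645) = Φ(1.241) = 0.8926.
Type II error: β = 1 − power = 1 − 0.8926 = 0.1074.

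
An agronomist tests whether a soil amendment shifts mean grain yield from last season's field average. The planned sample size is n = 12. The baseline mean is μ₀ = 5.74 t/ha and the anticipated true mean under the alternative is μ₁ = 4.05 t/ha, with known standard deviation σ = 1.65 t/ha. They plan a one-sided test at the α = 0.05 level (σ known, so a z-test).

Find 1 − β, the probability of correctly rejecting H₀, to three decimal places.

Standardized effect: d = |μ₁ − μ₀| / σ = |4.05 − 5.74| / 1.65 = 1.0242
Noncentrality parameter: δ = d·√n = 1.0242 × √12 = 3.5481
One-sided α = 0.05 → critical value z_{0.05} = 1.645.
Power = Φ(δ − 1.645) = Φ(1.903) = 0.9715.

Power ≈ 0.971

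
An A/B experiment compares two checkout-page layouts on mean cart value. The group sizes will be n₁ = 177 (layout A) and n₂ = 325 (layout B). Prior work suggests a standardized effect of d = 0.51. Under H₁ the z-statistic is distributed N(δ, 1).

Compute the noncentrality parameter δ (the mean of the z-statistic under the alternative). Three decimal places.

δ = d / √(1/n₁ + 1/n₂) = 0.51 / √(1/177 + 1/325) = 5.4594

δ ≈ 5.459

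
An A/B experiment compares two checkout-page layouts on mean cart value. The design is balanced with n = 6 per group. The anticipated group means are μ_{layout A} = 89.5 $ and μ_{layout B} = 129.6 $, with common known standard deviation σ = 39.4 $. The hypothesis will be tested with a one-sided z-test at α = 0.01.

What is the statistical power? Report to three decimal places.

Power ≈ 0.287

Standardized effect: d = |μ_{layout A} − μ_{layout B}| / σ = |89.5 − 129.6| / 39.4 = 1.0178
Noncentrality parameter: δ = d·√(n/2) = 1.0178 × √(6/2) = 1.7628
One-sided α = 0.01 → critical value z_{0.01} = 2.326.
Power = P(Z > 2.326 − δ) = Φ(-0.564) = 0.2865.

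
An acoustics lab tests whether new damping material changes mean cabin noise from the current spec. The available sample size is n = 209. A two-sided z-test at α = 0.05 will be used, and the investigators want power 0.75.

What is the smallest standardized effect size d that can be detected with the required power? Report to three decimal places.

Required noncentrality: δ = z_{0.025} + z_{0.25} = 1.960 + 0.674 = 2.634.
(Lower-tail contribution to power is negligible for δ > 0.)
δ = d·√n ⇒ d = δ/√n = 2.634/√209 = 0.1822.

d ≈ 0.182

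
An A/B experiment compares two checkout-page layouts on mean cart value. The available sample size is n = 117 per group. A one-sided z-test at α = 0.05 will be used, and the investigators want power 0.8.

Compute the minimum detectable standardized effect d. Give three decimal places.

d ≈ 0.325

Required noncentrality: δ = z_{0.05} + z_{0.20} = 1.645 + 0.842 = 2.486.
δ = d·√(n/2) ⇒ d = δ/√(n/2) = 2.486/√(117/2) = 0.3251.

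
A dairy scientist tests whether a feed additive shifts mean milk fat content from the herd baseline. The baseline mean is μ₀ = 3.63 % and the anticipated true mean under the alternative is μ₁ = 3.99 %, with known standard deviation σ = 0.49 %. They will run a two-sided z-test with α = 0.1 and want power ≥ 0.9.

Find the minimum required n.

n = 16

Standardized effect: d = |μ₁ − μ₀| / σ = |3.99 − 3.63| / 0.49 = 0.7347
For power 0.9 need Φ(δ − z_{0.05}) = 0.9, so δ = z_{0.05} + z_{0.10} = 1.645 + 1.282 = 2.926.
(Ignoring the negligible lower-tail rejection probability gives the usual closed-form inversion.)
δ = d·√n ⇒ n = (δ/d)² = (2.926 / 0.7347)² = 15.87.
Round up to the next whole unit.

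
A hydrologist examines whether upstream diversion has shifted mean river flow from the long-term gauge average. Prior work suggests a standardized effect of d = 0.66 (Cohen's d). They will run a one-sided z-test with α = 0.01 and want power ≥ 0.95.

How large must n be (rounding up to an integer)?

n = 37

Set Φ(δ − 2.326) = 0.95; then δ − 2.326 = Φ⁻¹(0.95) = 1.645, giving δ = 3.971.
δ = d·√n ⇒ n = (δ/d)² = (3.971 / 0.66)² = 36.20.
Rounding up, n = 37.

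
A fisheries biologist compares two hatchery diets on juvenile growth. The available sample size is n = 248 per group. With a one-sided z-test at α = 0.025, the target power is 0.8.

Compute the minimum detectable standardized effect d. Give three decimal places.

Required noncentrality: δ = z_{0.025} + z_{0.20} = 1.960 + 0.842 = 2.802.
δ = d·√(n/2) ⇒ d = δ/√(n/2) = 2.802/√(248/2) = 0.2516.

d ≈ 0.252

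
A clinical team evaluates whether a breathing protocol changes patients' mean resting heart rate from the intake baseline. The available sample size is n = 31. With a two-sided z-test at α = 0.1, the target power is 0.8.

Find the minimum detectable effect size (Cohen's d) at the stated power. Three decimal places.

Need Φ(δ − 1.645) = 0.8, so δ = 1.645 + 0.842 = 2.486.
(Lower-tail contribution to power is negligible for δ > 0.)
δ = d·√n ⇒ d = δ/√n = 2.486/√31 = 0.4466.

d ≈ 0.447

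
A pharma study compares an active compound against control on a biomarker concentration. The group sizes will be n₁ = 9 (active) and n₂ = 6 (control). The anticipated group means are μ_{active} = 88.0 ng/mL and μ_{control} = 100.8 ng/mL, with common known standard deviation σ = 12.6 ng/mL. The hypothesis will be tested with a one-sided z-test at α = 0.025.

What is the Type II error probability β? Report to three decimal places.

Standardized effect: d = |μ_{active} − μ_{control}| / σ = |88.0 − 100.8| / 12.6 = 1.0159
Noncentrality parameter: δ = d / √(1/n₁ + 1/n₂) = 1.0159 / √(1/9 + 1/6) = 1.9275
One-sided α = 0.025 → critical value z_{0.025} = 1.960.
Power = P(Z > 1.960 − δ) = Φ(-0.032) = 0.4870.
Type II error: β = 1 − power = 1 − 0.4870 = 0.5130.

β ≈ 0.513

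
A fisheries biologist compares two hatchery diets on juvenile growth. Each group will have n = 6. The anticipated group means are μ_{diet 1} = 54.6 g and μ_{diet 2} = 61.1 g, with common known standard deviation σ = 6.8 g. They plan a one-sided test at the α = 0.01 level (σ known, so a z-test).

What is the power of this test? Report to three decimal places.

Standardized effect: d = |μ_{diet 1} − μ_{diet 2}| / σ = |54.6 − 61.1| / 6.8 = 0.9559
Noncentrality parameter: δ = d·√(n/2) = 0.9559 × √(6/2) = 1.6556
One-sided α = 0.01 → critical value z_{0.01} = 2.326.
Power = Φ(δ − 2.326) = Φ(-0.671) = 0.2512.

Power ≈ 0.251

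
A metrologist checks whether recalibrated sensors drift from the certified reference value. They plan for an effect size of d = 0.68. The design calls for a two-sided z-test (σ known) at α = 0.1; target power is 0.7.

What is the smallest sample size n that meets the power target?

n = 11

For power 0.7 need Φ(δ − z_{0.05}) = 0.7, so δ = z_{0.05} + z_{0.30} = 1.645 + 0.524 = 2.169.
(Ignoring the negligible lower-tail rejection probability gives the usual closed-form inversion.)
δ = d·√n ⇒ n = (δ/d)² = (2.169 / 0.68)² = 10.18.
Rounding up, n = 11.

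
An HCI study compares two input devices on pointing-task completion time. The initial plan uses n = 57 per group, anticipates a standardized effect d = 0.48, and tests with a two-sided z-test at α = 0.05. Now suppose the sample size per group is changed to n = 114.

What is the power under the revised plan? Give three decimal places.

With n = 114 per group: δ = d·√(n/2) = 0.48 × √(114/2) = 3.6239. Critical value z_{0.025} = 1.960.
Revised power = Φ(δ − 1.960) + Φ(−δ − 1.960) = Φ(1.664) + Φ(-5.584) = 0.9519 + 0.0000 = 0.9519.

Power ≈ 0.952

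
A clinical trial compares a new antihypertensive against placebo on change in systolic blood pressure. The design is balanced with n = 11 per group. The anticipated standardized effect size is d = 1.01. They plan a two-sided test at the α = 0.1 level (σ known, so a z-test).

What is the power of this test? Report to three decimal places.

Noncentrality parameter: δ = d·√(n/2) = 1.01 × √(11/2) = 2.3687
Critical value for a two-sided test at α = 0.1: z_{α/2} = 1.645.
Power = Φ(δ − 1.645) + Φ(−δ − 1.645) = Φ(0.724) + Φ(-4.014) = 0.7654 + 0.0000 = 0.7654.

Power ≈ 0.765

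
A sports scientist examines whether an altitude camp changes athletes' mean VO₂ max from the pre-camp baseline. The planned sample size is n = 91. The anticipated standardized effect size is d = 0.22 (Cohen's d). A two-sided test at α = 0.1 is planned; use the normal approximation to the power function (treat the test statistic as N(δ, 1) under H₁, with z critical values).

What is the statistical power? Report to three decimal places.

Noncentrality parameter: δ = d·√n = 0.22 × √91 = 2.0987
Two-sided α = 0.1 → critical value z_{0.05} = 1.645.
Power = Φ(δ − 1.645) + Φ(−δ − 1.645) = Φ(0.454) + Φ(-3.744) = 0.6750 + 0.0001 = 0.6751.

Power ≈ 0.675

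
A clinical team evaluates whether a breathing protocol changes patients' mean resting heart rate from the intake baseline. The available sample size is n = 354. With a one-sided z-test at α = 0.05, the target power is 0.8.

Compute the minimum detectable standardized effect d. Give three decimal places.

d ≈ 0.132

Need Φ(δ − 1.645) = 0.8, so δ = 1.645 + 0.842 = 2.486.
δ = d·√n ⇒ d = δ/√n = 2.486/√354 = 0.1322.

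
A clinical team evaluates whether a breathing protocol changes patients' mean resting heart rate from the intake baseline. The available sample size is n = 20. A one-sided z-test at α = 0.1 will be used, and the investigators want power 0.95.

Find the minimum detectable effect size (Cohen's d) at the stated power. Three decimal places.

d ≈ 0.654

Required noncentrality: δ = z_{0.1} + z_{0.05} = 1.282 + 1.645 = 2.926.
δ = d·√n ⇒ d = δ/√n = 2.926/√20 = 0.6544.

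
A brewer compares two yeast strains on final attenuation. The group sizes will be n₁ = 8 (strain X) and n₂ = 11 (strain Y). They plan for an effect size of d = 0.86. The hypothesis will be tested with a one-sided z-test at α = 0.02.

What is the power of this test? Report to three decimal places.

Power ≈ 0.420

Noncentrality parameter: δ = d / √(1/n₁ + 1/n₂) = 0.86 / √(1/8 + 1/11) = 1.8508
Critical value for a one-sided test at α = 0.02: z_α = 2.054.
Power = P(Z > 2.054 − δ) = Φ(-0.203) = 0.4196.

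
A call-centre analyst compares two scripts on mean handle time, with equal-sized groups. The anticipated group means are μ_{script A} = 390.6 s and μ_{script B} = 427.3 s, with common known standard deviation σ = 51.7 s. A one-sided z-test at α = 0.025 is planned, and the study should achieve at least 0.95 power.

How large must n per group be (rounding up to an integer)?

n = 52 per group

Standardized effect: d = |μ_{script A} − μ_{script B}| / σ = |390.6 − 427.3| / 51.7 = 0.7099
Set Φ(δ − 1.960) = 0.95; then δ − 1.960 = Φ⁻¹(0.95) = 1.645, giving δ = 3.605.
δ = d·√(n/2) ⇒ n = 2(δ/d)² = 2 × (3.605 / 0.7099)² = 51.58.
Round up to the next whole unit.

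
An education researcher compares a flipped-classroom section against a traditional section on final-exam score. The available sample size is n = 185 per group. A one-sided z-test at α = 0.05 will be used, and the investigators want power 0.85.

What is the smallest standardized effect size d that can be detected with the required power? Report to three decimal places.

d ≈ 0.279

Required noncentrality: δ = z_{0.05} + z_{0.15} = 1.645 + 1.036 = 2.681.
δ = d·√(n/2) ⇒ d = δ/√(n/2) = 2.681/√(185/2) = 0.2788.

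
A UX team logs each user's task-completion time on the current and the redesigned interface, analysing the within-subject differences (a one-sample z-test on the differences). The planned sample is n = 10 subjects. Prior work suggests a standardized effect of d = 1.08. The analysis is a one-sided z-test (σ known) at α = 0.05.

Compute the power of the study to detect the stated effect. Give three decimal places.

Power ≈ 0.962

Noncentrality parameter: δ = d·√n = 1.08 × √10 = 3.4153
One-sided α = 0.05 → critical value z_{0.05} = 1.645.
Power = P(Z > 1.645 − δ) = Φ(1.770) = 0.9617.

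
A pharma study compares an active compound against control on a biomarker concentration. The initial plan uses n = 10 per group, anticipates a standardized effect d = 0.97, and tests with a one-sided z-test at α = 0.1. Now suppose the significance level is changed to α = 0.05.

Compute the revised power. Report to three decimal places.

δ = d·√(n/2) = 0.97 × √(10/2) = 2.1690 (unchanged). New critical value: z_{0.05} = 1.645.
Revised power = Φ(δ − 1.645) = Φ(0.524) = 0.6999.

Power ≈ 0.700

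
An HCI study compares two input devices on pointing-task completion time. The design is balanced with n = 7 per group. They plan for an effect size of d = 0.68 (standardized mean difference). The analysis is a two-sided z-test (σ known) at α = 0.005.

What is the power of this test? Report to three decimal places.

Noncentrality parameter: δ = d·√(n/2) = 0.68 × √(7/2) = 1.2722
Critical value for a two-sided test at α = 0.005: z_{α/2} = 2.807.
Power = Φ(δ − 2.807) + Φ(−δ − 2.807) = Φ(-1.535) + Φ(-4.079) = 0.0624 + 0.0000 = 0.0624.

Power ≈ 0.062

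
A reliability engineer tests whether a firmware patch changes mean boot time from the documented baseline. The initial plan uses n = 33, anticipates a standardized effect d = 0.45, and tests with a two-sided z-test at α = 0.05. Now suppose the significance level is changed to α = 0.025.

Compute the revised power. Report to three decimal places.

Power ≈ 0.634

δ = d·√n = 0.45 × √33 = 2.5851 (unchanged). New critical value: z_{0.0125} = 2.241.
Revised power = Φ(δ − 2.241) + Φ(−δ − 2.241) = Φ(0.344) + Φ(-4.826) = 0.6344 + 0.0000 = 0.6344.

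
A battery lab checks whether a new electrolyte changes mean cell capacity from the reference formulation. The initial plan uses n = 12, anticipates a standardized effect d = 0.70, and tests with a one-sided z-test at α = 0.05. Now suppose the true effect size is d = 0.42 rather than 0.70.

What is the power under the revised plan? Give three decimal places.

Power ≈ 0.425

With d = 0.42: δ = d·√n = 0.42 × √12 = 1.4549. Critical value z_{0.05} = 1.645.
Revised power = P(Z > 1.645 − δ) = Φ(-0.190) = 0.4247.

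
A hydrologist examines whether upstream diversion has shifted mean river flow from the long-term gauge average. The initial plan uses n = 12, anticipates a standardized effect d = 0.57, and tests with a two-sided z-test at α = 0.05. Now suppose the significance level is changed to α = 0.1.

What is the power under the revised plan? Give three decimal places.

Power ≈ 0.629

δ = d·√n = 0.57 × √12 = 1.9745 (unchanged). New critical value: z_{0.05} = 1.645.
Revised power = Φ(δ − 1.645) + Φ(−δ − 1.645) = Φ(0.330) + Φ(-3.619) = 0.6292 + 0.0001 = 0.6293.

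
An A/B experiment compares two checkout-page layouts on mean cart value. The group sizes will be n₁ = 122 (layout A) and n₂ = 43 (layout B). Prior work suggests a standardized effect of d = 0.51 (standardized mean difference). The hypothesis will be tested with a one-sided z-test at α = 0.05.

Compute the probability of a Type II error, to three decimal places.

Noncentrality parameter: δ = d / √(1/n₁ + 1/n₂) = 0.51 / √(1/122 + 1/43) = 2.8757
Critical value for a one-sided test at α = 0.05: z_α = 1.645.
Power = Φ(δ − 1.645) = Φ(1.231) = 0.8908.
Type II error: β = 1 − power = 1 − 0.8908 = 0.1092.

β ≈ 0.109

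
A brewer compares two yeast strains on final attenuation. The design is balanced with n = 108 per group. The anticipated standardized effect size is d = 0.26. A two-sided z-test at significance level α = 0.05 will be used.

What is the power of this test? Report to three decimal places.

Power ≈ 0.480

Noncentrality parameter: λ = d·√(n/2) = 0.26 × √(108/2) = 1.9106
Two-sided α = 0.05 → critical value z_{0.025} = 1.960.
Power = Φ(λ − 1.960) + Φ(−λ − 1.960) = Φ(-0.049) + Φ(-3.871) = 0.4803 + 0.0001 = 0.4804.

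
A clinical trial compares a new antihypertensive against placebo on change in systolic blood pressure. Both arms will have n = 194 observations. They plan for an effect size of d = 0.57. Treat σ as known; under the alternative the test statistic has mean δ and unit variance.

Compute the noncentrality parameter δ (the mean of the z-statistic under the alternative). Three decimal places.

δ = d·√(n/2) = 0.57 × √(194/2) = 5.6138

δ ≈ 5.614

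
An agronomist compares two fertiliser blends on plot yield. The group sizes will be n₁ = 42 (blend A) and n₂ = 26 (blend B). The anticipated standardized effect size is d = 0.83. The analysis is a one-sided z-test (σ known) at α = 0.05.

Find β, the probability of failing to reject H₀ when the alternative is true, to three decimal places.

β ≈ 0.046

Noncentrality parameter: δ = d / √(1/n₁ + 1/n₂) = 0.83 / √(1/42 + 1/26) = 3.3261
Critical value for a one-sided test at α = 0.05: z_α = 1.645.
Power = Φ(δ − 1.645) = Φ(1.681) = 0.9536.
Type II error: β = 1 − power = 1 − 0.9536 = 0.0464.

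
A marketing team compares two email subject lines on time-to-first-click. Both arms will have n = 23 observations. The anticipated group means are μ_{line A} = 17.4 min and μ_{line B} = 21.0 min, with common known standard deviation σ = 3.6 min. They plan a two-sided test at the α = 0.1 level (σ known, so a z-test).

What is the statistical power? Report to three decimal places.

Power ≈ 0.960

Standardized effect: d = |μ_{line A} − μ_{line B}| / σ = |17.4 − 21.0| / 3.6 = 1.0000
Noncentrality parameter: δ = d·√(n/2) = 1.0000 × √(23/2) = 3.3912
Critical value for a two-sided test at α = 0.1: z_{α/2} = 1.645.
Power = Φ(δ − 1.645) + Φ(−δ − 1.645) = Φ(1.746) + Φ(-5.036) = 0.9596 + 0.0000 = 0.9596.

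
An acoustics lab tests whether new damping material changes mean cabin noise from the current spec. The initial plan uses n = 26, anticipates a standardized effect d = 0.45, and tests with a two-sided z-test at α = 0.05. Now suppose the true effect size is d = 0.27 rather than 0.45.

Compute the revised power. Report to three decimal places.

Power ≈ 0.280

With d = 0.27: δ = d·√n = 0.27 × √26 = 1.3767. Critical value z_{0.025} = 1.960.
Revised power = Φ(δ − 1.960) + Φ(−δ − 1.960) = Φ(-0.583) + Φ(-3.337) = 0.2799 + 0.0004 = 0.2803.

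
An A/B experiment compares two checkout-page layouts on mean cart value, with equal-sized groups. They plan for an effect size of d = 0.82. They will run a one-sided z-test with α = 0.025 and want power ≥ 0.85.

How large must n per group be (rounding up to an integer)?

Set Φ(δ − 1.960) = 0.85; then δ − 1.960 = Φ⁻¹(0.85) = 1.036, giving δ = 2.996.
δ = d·√(n/2) ⇒ n = 2(δ/d)² = 2 × (2.996 / 0.82)² = 26.71.
Rounding up, n = 27 per group.

n = 27 per group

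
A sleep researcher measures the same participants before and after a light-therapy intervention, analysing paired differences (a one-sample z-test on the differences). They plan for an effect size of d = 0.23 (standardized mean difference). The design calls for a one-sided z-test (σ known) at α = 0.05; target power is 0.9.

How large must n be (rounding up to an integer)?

n = 162

For power 0.9 need Φ(δ − z_{0.05}) = 0.9, so δ = z_{0.05} + z_{0.10} = 1.645 + 1.282 = 2.926.
δ = d·√n ⇒ n = (δ/d)² = (2.926 / 0.23)² = 161.89.
Round up to the next whole unit.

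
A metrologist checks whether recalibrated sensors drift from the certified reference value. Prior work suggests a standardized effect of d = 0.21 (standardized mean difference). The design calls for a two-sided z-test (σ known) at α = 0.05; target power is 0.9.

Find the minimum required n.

n = 239

Set Φ(δ − 1.960) = 0.9; then δ − 1.960 = Φ⁻¹(0.9) = 1.282, giving δ = 3.242.
(For δ > 0 the lower-tail rejection region contributes negligibly to power, so the one-term inversion is standard.)
δ = d·√n ⇒ n = (δ/d)² = (3.242 / 0.21)² = 238.26.
Round up to the next whole unit.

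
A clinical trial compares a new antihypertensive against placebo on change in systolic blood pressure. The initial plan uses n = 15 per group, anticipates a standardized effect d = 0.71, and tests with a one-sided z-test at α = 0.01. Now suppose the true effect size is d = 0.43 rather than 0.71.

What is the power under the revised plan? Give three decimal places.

With d = 0.43: δ = d·√(n/2) = 0.43 × √(15/2) = 1.1776. Critical value z_{0.01} = 2.326.
Revised power = P(Z > 2.326 − δ) = Φ(-1.149) = 0.1253.

Power ≈ 0.125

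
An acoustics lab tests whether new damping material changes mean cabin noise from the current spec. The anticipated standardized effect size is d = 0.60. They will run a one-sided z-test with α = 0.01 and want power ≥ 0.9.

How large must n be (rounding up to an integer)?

Set Φ(δ − 2.326) = 0.9; then δ − 2.326 = Φ⁻¹(0.9) = 1.282, giving δ = 3.608.
δ = d·√n ⇒ n = (δ/d)² = (3.608 / 0.60)² = 36.16.
Round up to the next whole unit.

n = 37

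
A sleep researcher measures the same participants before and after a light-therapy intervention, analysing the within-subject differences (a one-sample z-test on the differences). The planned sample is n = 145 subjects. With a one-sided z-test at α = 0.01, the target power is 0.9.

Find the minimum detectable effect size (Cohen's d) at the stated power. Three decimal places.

Required noncentrality: δ = z_{0.01} + z_{0.10} = 2.326 + 1.282 = 3.608.
δ = d·√n ⇒ d = δ/√n = 3.608/√145 = 0.2996.

d ≈ 0.300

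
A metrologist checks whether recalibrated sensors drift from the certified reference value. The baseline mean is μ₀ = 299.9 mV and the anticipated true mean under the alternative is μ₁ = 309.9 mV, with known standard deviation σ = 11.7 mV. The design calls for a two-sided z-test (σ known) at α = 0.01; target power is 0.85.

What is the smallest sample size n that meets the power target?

n = 18

Standardized effect: d = |μ₁ − μ₀| / σ = |309.9 − 299.9| / 11.7 = 0.8547
Set Φ(δ − 2.576) = 0.85; then δ − 2.576 = Φ⁻¹(0.85) = 1.036, giving δ = 3.612.
(Ignoring the negligible lower-tail rejection probability gives the usual closed-form inversion.)
δ = d·√n ⇒ n = (δ/d)² = (3.612 / 0.8547)² = 17.86.
Round up to the next whole unit.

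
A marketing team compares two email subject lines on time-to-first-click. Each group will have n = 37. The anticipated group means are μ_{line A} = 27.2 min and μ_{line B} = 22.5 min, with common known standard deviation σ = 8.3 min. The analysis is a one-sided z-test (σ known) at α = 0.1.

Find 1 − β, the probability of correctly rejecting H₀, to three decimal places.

Power ≈ 0.876

Standardized effect: d = |μ_{line A} − μ_{line B}| / σ = |27.2 − 22.5| / 8.3 = 0.5663
Noncentrality parameter: δ = d·√(n/2) = 0.5663 × √(37/2) = 2.4356
Critical value for a one-sided test at α = 0.1: z_α = 1.282.
Power = Φ(δ − 1.282) = Φ(1.154) = 0.8758.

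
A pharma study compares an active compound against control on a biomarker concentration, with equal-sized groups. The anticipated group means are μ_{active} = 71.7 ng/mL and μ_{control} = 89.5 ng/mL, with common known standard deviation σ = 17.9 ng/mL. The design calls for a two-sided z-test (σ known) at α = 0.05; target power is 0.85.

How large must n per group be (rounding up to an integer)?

n = 19 per group

Standardized effect: d = |μ_{active} − μ_{control}| / σ = |71.7 − 89.5| / 17.9 = 0.9944
For power 0.85 need Φ(δ − z_{0.025}) = 0.85, so δ = z_{0.025} + z_{0.15} = 1.960 + 1.036 = 2.996.
(For δ > 0 the lower-tail rejection region contributes negligibly to power, so the one-term inversion is standard.)
δ = d·√(n/2) ⇒ n = 2(δ/d)² = 2 × (2.996 / 0.9944)² = 18.16.
Rounding up, n = 19 per group.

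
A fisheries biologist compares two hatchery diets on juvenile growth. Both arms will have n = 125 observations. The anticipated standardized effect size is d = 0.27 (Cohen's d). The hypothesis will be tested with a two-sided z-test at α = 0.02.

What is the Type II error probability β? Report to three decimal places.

β ≈ 0.576

Noncentrality parameter: δ = d·√(n/2) = 0.27 × √(125/2) = 2.1345
Two-sided α = 0.02 → critical value z_{0.01} = 2.326.
Power = Φ(δ − 2.326) + Φ(−δ − 2.326) = Φ(-0.192) + Φ(-4.461) = 0.4239 + 0.0000 = 0.4239.
Type II error: β = 1 − power = 1 − 0.4239 = 0.5761.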